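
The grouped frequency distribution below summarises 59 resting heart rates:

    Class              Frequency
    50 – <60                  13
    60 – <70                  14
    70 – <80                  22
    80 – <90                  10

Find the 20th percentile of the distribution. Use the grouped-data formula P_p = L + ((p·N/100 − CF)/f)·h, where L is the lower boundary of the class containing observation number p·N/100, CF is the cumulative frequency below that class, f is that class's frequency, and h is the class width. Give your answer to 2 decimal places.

59.08

N = 59; target position k = 20/100 · 59 = 11.8.
Cumulative frequencies: 13, 27, 49, 59.
Observation 11.8 falls in the class 50 – <60.
L = 50, CF = 0, f = 13, h = 10.
P20 = 50 + ((11.8 − 0)/13)·10 = 50 + 9.07692 = 59.0769.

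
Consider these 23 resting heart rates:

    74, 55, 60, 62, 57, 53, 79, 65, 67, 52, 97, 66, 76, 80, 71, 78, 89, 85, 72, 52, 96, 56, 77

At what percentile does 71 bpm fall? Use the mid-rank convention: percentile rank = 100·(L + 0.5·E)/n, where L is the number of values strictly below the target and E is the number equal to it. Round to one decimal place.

Sorted: 52, 52, 53, 55, 56, 57, 60, 62, 65, 66, 67, 71, 72, 74, 76, 77, 78, 79, 80, 85, 89, 96, 97.
Count below 71: L = 11; count equal: E = 1; n = 23.
Percentile rank = 100·(11 + 0.5·1)/23 = 100·11.5/23 = 50.

50.0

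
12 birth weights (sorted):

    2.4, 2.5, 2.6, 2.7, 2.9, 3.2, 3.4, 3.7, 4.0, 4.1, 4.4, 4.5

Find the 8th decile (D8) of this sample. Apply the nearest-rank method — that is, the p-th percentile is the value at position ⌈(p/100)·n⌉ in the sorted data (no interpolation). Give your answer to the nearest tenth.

n = 12.
Position = ⌈80/100 · 12⌉ = ⌈9.6⌉ = 10.
The value at rank 10 is 4.1.

4.1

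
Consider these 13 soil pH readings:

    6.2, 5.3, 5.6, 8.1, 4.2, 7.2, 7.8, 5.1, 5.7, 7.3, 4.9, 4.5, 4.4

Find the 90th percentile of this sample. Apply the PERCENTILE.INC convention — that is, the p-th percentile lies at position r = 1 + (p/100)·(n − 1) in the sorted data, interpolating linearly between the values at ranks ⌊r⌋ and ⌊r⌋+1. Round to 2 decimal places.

Sorted: 4.2, 4.4, 4.5, 4.9, 5.1, 5.3, 5.6, 5.7, 6.2, 7.2, 7.3, 7.8, 8.1.
n = 13.
r = 1 + (90/100)·(13 − 1) = 1 + 10.8 = 11.8.
Rank 11 is 7.3 and rank 12 is 7.8.
Interpolate: 7.3 + 0.8·(7.8 − 7.3) = 7.3 + 0.8·0.5 = 7.7.

7.70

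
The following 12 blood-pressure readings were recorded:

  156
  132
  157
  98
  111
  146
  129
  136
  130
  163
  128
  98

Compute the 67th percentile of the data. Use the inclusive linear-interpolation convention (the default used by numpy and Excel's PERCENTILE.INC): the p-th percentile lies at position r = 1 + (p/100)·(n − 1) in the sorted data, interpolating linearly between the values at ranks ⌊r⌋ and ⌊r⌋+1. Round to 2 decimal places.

Sorted: 98, 98, 111, 128, 129, 130, 132, 136, 146, 156, 157, 163.
n = 12.
r = 1 + (67/100)·(12 − 1) = 1 + 7.37 = 8.37.
Rank 8 is 136 and rank 9 is 146.
Interpolate: 136 + 0.37·(146 − 136) = 136 + 0.37·10 = 139.7.

139.70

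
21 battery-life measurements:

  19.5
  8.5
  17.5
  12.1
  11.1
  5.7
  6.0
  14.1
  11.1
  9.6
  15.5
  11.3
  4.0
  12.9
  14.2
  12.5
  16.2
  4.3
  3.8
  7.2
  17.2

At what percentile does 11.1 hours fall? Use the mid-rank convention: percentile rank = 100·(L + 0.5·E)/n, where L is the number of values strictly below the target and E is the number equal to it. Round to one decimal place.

Sorted: 3.8, 4.0, 4.3, 5.7, 6.0, 7.2, 8.5, 9.6, 11.1, 11.1, 11.3, 12.1, 12.5, 12.9, 14.1, 14.2, 15.5, 16.2, 17.2, 17.5, 19.5.
Count below 11.1: L = 8; count equal: E = 2; n = 21.
Percentile rank = 100·(8 + 0.5·2)/21 = 100·9/21 = 42.86.

42.9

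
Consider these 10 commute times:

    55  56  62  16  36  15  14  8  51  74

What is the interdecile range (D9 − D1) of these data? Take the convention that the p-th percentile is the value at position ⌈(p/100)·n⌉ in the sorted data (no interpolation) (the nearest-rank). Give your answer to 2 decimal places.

Sorted: 8, 14, 15, 16, 36, 51, 55, 56, 62, 74.
n = 10.
P10: rank ⌈10/100·10⌉ = 1 → 8.
P90: rank ⌈90/100·10⌉ = 9 → 62.
Difference: 62 − 8 = 54.

54.00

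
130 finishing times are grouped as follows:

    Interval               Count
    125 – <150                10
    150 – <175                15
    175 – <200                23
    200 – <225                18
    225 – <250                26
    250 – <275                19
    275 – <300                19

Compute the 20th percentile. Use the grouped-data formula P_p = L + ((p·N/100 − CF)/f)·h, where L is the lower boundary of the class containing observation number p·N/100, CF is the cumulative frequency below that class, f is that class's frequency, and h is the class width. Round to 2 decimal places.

176.09

N = 130; target position k = 20/100 · 130 = 26.
Cumulative frequencies: 10, 25, 48, 66, 92, 111, 130.
Observation 26 falls in the class 175 – <200.
L = 175, CF = 25, f = 23, h = 25.
P20 = 175 + ((26 − 25)/23)·25 = 175 + 1.08696 = 176.087.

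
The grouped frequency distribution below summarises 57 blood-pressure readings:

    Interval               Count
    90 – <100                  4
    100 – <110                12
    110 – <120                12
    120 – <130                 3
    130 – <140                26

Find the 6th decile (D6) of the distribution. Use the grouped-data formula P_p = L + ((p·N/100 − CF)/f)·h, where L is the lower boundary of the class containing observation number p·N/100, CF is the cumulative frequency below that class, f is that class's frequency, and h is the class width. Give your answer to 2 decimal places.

N = 57; target position k = 60/100 · 57 = 34.2.
Cumulative frequencies: 4, 16, 28, 31, 57.
Observation 34.2 falls in the class 130 – <140.
L = 130, CF = 31, f = 26, h = 10.
P60 = 130 + ((34.2 − 31)/26)·10 = 130 + 1.23077 = 131.231.

131.23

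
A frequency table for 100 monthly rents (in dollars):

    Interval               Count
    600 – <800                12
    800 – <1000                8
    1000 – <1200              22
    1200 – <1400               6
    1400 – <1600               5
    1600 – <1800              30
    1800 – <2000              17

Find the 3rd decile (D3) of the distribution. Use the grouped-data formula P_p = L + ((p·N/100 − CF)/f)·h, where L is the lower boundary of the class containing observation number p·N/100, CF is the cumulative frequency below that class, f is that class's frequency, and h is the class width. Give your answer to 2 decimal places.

1090.91

N = 100; target position k = 30/100 · 100 = 30.
Cumulative frequencies: 12, 20, 42, 48, 53, 83, 100.
Observation 30 falls in the class 1000 – <1200.
L = 1000, CF = 20, f = 22, h = 200.
P30 = 1000 + ((30 − 20)/22)·200 = 1000 + 90.9091 = 1090.91.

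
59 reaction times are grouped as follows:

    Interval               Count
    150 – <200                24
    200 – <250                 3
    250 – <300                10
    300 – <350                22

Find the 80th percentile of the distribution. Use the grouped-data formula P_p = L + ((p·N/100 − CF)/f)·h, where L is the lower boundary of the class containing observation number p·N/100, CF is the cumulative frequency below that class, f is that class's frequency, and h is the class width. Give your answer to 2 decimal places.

323.18

N = 59; target position k = 80/100 · 59 = 47.2.
Cumulative frequencies: 24, 27, 37, 59.
Observation 47.2 falls in the class 300 – <350.
L = 300, CF = 37, f = 22, h = 50.
P80 = 300 + ((47.2 − 37)/22)·50 = 300 + 23.1818 = 323.182.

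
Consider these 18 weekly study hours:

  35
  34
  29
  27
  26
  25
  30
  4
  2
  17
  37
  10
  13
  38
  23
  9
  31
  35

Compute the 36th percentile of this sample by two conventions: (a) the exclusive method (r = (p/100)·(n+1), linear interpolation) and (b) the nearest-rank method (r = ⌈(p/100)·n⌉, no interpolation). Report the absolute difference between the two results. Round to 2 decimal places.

Sorted: 2, 4, 9, 10, 13, 17, 23, 25, 26, 27, 29, 30, 31, 34, 35, 35, 37, 38.
n = 18.
(a) r = 6.84; between ranks 6 (17) and 7 (23): 22.04.
(b) the nearest-rank method: rank 7 → 23.
|22.04 − 23| = 0.96.

0.96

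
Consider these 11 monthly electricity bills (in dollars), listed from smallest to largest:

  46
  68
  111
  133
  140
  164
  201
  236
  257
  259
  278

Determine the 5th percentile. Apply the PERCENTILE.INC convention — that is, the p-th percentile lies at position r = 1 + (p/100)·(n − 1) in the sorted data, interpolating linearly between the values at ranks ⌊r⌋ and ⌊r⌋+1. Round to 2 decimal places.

57.00

n = 11.
r = 1 + (5/100)·(11 − 1) = 1 + 0.5 = 1.5.
Rank 1 is 46 and rank 2 is 68.
Interpolate: 46 + 0.5·(68 − 46) = 46 + 0.5·22 = 57.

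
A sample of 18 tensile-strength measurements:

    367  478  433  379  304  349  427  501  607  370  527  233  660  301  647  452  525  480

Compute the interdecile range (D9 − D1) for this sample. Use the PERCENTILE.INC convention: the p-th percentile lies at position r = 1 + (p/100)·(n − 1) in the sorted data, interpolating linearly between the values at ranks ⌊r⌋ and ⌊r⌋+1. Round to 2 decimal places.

Sorted: 233, 301, 304, 349, 367, 370, 379, 427, 433, 452, 478, 480, 501, 525, 527, 607, 647, 660.
n = 18.
P10: r = 2.7; ranks 2–3 are 301, 304; interpolating gives 303.1.
P90: r = 16.3; ranks 16–17 are 607, 647; interpolating gives 619.
Difference: 619 − 303.1 = 315.9.

315.90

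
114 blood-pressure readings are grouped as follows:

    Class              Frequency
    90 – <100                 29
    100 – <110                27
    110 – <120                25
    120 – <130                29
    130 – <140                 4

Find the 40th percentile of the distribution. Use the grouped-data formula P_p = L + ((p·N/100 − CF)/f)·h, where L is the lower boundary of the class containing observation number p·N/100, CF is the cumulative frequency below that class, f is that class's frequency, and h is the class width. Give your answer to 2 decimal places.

106.15

N = 114; target position k = 40/100 · 114 = 45.6.
Cumulative frequencies: 29, 56, 81, 110, 114.
Observation 45.6 falls in the class 100 – <110.
L = 100, CF = 29, f = 27, h = 10.
P40 = 100 + ((45.6 − 29)/27)·10 = 100 + 6.14815 = 106.148.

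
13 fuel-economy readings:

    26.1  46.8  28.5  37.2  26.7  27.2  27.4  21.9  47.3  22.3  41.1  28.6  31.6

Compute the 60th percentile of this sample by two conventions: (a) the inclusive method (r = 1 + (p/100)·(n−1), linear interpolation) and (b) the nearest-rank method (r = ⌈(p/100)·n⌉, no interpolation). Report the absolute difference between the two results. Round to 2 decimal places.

Sorted: 21.9, 22.3, 26.1, 26.7, 27.2, 27.4, 28.5, 28.6, 31.6, 37.2, 41.1, 46.8, 47.3.
n = 13.
(a) r = 8.2; between ranks 8 (28.6) and 9 (31.6): 29.2.
(b) the nearest-rank method: rank 8 → 28.6.
|29.2 − 28.6| = 0.6.

0.60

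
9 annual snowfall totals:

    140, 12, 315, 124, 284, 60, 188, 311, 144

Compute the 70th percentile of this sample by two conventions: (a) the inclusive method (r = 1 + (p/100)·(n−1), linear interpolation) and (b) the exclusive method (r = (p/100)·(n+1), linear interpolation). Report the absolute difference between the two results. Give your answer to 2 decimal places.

Sorted: 12, 60, 124, 140, 144, 188, 284, 311, 315.
n = 9.
(a) r = 6.6; between ranks 6 (188) and 7 (284): 245.6.
(b) r = 7 → value at rank 7 = 284.
|245.6 − 284| = 38.4.

38.40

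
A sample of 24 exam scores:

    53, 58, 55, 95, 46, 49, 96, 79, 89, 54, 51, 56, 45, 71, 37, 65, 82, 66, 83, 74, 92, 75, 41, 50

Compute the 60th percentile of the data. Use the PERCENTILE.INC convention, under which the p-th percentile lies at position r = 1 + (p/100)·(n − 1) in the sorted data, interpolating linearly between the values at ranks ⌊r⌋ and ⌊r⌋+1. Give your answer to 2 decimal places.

70.00

Sorted: 37, 41, 45, 46, 49, 50, 51, 53, 54, 55, 56, 58, 65, 66, 71, 74, 75, 79, 82, 83, 89, 92, 95, 96.
n = 24.
r = 1 + (60/100)·(24 − 1) = 1 + 13.8 = 14.8.
Rank 14 is 66 and rank 15 is 71.
Interpolate: 66 + 0.8·(71 − 66) = 66 + 0.8·5 = 70.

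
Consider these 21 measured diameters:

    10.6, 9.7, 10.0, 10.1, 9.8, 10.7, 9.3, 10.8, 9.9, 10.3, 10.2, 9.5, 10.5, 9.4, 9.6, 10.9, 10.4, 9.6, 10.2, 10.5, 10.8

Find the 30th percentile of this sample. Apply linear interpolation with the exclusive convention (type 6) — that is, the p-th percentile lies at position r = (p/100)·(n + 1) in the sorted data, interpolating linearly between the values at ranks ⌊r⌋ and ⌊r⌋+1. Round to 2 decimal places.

Sorted: 9.3, 9.4, 9.5, 9.6, 9.6, 9.7, 9.8, 9.9, 10.0, 10.1, 10.2, 10.2, 10.3, 10.4, 10.5, 10.5, 10.6, 10.7, 10.8, 10.8, 10.9.
n = 21.
r = (30/100)·(21 + 1) = 6.6.
Rank 6 is 9.7 and rank 7 is 9.8.
Interpolate: 9.7 + 0.6·(9.8 − 9.7) = 9.7 + 0.6·0.1 = 9.76.

9.76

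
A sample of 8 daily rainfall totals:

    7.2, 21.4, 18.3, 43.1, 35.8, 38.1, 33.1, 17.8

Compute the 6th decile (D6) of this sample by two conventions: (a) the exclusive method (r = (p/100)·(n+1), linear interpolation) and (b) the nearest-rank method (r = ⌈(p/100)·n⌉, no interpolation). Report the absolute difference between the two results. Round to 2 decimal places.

1.08

Sorted: 7.2, 17.8, 18.3, 21.4, 33.1, 35.8, 38.1, 43.1.
n = 8.
(a) r = 5.4; between ranks 5 (33.1) and 6 (35.8): 34.18.
(b) the nearest-rank method: rank 5 → 33.1.
|34.18 − 33.1| = 1.08.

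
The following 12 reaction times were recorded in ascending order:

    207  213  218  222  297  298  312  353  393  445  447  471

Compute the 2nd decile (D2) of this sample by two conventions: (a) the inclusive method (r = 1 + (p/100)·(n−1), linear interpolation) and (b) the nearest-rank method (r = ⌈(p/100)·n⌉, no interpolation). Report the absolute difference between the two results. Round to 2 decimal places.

n = 12.
(a) r = 3.2; between ranks 3 (218) and 4 (222): 218.8.
(b) the nearest-rank method: rank 3 → 218.
|218.8 − 218| = 0.8.

0.80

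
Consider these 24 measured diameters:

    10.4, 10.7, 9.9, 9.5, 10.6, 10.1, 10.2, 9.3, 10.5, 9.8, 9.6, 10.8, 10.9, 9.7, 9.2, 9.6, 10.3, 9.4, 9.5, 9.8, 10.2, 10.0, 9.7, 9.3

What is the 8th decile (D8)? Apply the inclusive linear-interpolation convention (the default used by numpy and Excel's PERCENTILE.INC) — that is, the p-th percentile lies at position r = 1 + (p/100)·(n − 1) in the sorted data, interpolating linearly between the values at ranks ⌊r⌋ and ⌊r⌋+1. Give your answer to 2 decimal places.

Sorted: 9.2, 9.3, 9.3, 9.4, 9.5, 9.5, 9.6, 9.6, 9.7, 9.7, 9.8, 9.8, 9.9, 10.0, 10.1, 10.2, 10.2, 10.3, 10.4, 10.5, 10.6, 10.7, 10.8, 10.9.
n = 24.
r = 1 + (80/100)·(24 − 1) = 1 + 18.4 = 19.4.
Rank 19 is 10.4 and rank 20 is 10.5.
Interpolate: 10.4 + 0.4·(10.5 − 10.4) = 10.4 + 0.4·0.1 = 10.44.

10.44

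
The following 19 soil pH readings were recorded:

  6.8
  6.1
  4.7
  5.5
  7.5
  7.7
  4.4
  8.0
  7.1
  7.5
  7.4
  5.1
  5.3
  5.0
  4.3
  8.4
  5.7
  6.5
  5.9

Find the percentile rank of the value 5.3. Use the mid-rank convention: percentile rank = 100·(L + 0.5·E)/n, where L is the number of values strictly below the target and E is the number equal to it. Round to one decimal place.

Sorted: 4.3, 4.4, 4.7, 5.0, 5.1, 5.3, 5.5, 5.7, 5.9, 6.1, 6.5, 6.8, 7.1, 7.4, 7.5, 7.5, 7.7, 8.0, 8.4.
Count below 5.3: L = 5; count equal: E = 1; n = 19.
Percentile rank = 100·(5 + 0.5·1)/19 = 100·5.5/19 = 28.95.

28.9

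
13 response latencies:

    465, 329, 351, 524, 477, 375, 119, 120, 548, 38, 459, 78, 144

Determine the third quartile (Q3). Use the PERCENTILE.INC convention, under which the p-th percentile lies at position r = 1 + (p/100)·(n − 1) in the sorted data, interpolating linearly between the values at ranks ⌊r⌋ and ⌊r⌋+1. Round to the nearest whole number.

465

Sorted: 38, 78, 119, 120, 144, 329, 351, 375, 459, 465, 477, 524, 548.
n = 13.
r = 1 + (75/100)·(13 − 1) = 1 + 9 = 10.
r is an integer, so P75 is the value at rank 10: 465.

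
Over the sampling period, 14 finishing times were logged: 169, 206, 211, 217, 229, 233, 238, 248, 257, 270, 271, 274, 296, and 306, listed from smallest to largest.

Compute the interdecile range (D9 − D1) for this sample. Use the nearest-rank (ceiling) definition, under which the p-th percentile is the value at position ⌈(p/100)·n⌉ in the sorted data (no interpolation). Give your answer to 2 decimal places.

n = 14.
P10: rank ⌈10/100·14⌉ = 2 → 206.
P90: rank ⌈90/100·14⌉ = 13 → 296.
Difference: 296 − 206 = 90.

90.00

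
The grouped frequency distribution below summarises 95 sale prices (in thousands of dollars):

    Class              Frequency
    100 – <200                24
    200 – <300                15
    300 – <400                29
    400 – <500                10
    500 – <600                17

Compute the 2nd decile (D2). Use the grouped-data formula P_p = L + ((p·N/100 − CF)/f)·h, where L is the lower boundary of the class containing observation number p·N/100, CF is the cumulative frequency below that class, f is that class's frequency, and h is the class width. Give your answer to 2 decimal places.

N = 95; target position k = 20/100 · 95 = 19.
Cumulative frequencies: 24, 39, 68, 78, 95.
Observation 19 falls in the class 100 – <200.
L = 100, CF = 0, f = 24, h = 100.
P20 = 100 + ((19 − 0)/24)·100 = 100 + 79.1667 = 179.167.

179.17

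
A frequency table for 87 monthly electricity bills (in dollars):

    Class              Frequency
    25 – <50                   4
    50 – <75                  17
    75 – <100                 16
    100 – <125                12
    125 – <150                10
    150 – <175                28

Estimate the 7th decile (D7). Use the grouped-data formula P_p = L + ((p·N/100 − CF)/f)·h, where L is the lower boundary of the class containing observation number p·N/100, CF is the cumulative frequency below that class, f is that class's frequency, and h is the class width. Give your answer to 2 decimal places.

151.70

N = 87; target position k = 70/100 · 87 = 60.9.
Cumulative frequencies: 4, 21, 37, 49, 59, 87.
Observation 60.9 falls in the class 150 – <175.
L = 150, CF = 59, f = 28, h = 25.
P70 = 150 + ((60.9 − 59)/28)·25 = 150 + 1.69643 = 151.696.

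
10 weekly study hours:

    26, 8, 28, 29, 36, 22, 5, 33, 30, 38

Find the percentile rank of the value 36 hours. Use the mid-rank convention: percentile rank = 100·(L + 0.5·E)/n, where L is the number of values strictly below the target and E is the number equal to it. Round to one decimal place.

85.0

Sorted: 5, 8, 22, 26, 28, 29, 30, 33, 36, 38.
Count below 36: L = 8; count equal: E = 1; n = 10.
Percentile rank = 100·(8 + 0.5·1)/10 = 100·8.5/10 = 85.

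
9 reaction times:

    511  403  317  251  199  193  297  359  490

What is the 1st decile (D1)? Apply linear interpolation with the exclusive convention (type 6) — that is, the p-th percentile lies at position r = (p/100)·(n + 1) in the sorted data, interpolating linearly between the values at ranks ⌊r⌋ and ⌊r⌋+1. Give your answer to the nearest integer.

Sorted: 193, 199, 251, 297, 317, 359, 403, 490, 511.
n = 9.
r = (10/100)·(9 + 1) = 1.
r is an integer, so P10 is the value at rank 1: 193.

193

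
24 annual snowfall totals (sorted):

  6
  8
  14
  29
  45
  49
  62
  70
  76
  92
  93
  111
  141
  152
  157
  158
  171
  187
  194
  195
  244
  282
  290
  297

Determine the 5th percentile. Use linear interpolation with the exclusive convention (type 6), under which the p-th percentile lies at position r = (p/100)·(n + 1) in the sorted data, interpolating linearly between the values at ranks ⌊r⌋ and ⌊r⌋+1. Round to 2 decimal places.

6.50

n = 24.
r = (5/100)·(24 + 1) = 1.25.
Rank 1 is 6 and rank 2 is 8.
Interpolate: 6 + 0.25·(8 − 6) = 6 + 0.25·2 = 6.5.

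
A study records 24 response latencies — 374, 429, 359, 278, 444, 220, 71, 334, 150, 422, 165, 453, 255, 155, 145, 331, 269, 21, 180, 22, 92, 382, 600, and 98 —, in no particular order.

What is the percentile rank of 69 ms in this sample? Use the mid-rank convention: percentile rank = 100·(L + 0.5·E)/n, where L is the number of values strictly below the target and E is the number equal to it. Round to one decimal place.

8.3

Sorted: 21, 22, 71, 92, 98, 145, 150, 155, 165, 180, 220, 255, 269, 278, 331, 334, 359, 374, 382, 422, 429, 444, 453, 600.
Count below 69: L = 2; count equal: E = 0; n = 24.
Percentile rank = 100·(2 + 0.5·0)/24 = 100·2/24 = 8.333.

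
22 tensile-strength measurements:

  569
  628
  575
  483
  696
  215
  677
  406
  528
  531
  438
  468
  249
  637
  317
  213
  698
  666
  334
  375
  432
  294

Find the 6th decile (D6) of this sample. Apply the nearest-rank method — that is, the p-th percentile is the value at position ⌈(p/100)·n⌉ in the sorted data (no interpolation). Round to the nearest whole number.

Sorted: 213, 215, 249, 294, 317, 334, 375, 406, 432, 438, 468, 483, 528, 531, 569, 575, 628, 637, 666, 677, 696, 698.
n = 22.
Position = ⌈60/100 · 22⌉ = ⌈13.2⌉ = 14.
The value at rank 14 is 531.

531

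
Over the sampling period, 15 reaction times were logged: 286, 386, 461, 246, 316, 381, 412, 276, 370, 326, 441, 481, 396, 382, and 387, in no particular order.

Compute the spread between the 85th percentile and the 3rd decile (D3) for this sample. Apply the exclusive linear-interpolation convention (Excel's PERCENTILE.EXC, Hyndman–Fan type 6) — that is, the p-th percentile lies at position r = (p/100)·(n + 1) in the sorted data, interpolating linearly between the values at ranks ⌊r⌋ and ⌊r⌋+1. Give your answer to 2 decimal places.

129.00

Sorted: 246, 276, 286, 316, 326, 370, 381, 382, 386, 387, 396, 412, 441, 461, 481.
n = 15.
P30: r = 4.8; ranks 4–5 are 316, 326; interpolating gives 324.
P85: r = 13.6; ranks 13–14 are 441, 461; interpolating gives 453.
Difference: 453 − 324 = 129.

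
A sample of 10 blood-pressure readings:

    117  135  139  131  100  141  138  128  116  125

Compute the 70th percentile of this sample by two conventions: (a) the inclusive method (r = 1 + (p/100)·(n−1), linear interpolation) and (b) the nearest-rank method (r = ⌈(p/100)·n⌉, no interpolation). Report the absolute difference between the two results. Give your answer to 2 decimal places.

0.90

Sorted: 100, 116, 117, 125, 128, 131, 135, 138, 139, 141.
n = 10.
(a) r = 7.3; between ranks 7 (135) and 8 (138): 135.9.
(b) the nearest-rank method: rank 7 → 135.
|135.9 − 135| = 0.9.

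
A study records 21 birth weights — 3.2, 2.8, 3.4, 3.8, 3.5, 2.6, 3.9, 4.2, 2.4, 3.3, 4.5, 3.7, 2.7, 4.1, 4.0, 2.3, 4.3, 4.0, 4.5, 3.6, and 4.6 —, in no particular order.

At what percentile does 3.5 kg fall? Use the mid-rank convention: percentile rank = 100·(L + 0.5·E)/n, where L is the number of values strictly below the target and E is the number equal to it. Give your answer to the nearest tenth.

Sorted: 2.3, 2.4, 2.6, 2.7, 2.8, 3.2, 3.3, 3.4, 3.5, 3.6, 3.7, 3.8, 3.9, 4.0, 4.0, 4.1, 4.2, 4.3, 4.5, 4.5, 4.6.
Count below 3.5: L = 8; count equal: E = 1; n = 21.
Percentile rank = 100·(8 + 0.5·1)/21 = 100·8.5/21 = 40.48.

40.5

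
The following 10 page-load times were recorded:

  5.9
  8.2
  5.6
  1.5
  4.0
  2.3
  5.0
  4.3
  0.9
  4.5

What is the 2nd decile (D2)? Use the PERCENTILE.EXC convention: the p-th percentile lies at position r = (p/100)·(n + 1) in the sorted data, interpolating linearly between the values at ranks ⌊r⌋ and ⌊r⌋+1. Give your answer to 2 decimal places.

Sorted: 0.9, 1.5, 2.3, 4.0, 4.3, 4.5, 5.0, 5.6, 5.9, 8.2.
n = 10.
r = (20/100)·(10 + 1) = 2.2.
Rank 2 is 1.5 and rank 3 is 2.3.
Interpolate: 1.5 + 0.2·(2.3 − 1.5) = 1.5 + 0.2·0.8 = 1.66.

1.66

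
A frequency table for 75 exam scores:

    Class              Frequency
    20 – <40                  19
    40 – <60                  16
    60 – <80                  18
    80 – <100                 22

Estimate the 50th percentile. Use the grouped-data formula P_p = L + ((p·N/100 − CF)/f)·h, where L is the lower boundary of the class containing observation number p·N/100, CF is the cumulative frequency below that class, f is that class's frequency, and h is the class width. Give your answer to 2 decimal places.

N = 75; target position k = 50/100 · 75 = 37.5.
Cumulative frequencies: 19, 35, 53, 75.
Observation 37.5 falls in the class 60 – <80.
L = 60, CF = 35, f = 18, h = 20.
P50 = 60 + ((37.5 − 35)/18)·20 = 60 + 2.77778 = 62.7778.

62.78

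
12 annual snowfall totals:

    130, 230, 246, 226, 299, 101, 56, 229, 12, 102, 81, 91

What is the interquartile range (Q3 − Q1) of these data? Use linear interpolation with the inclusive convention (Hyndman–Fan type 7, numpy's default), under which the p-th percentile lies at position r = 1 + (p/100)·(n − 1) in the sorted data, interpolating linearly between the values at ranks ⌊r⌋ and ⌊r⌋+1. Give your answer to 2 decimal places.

Sorted: 12, 56, 81, 91, 101, 102, 130, 226, 229, 230, 246, 299.
n = 12.
P25: r = 3.75; ranks 3–4 are 81, 91; interpolating gives 88.5.
P75: r = 9.25; ranks 9–10 are 229, 230; interpolating gives 229.25.
Difference: 229.25 − 88.5 = 140.75.

140.75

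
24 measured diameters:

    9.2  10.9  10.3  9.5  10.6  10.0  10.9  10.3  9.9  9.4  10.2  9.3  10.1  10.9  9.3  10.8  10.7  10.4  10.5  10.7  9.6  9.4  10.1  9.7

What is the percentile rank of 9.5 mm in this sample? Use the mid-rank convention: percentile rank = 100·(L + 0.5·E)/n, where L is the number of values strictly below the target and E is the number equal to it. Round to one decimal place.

Sorted: 9.2, 9.3, 9.3, 9.4, 9.4, 9.5, 9.6, 9.7, 9.9, 10.0, 10.1, 10.1, 10.2, 10.3, 10.3, 10.4, 10.5, 10.6, 10.7, 10.7, 10.8, 10.9, 10.9, 10.9.
Count below 9.5: L = 5; count equal: E = 1; n = 24.
Percentile rank = 100·(5 + 0.5·1)/24 = 100·5.5/24 = 22.92.

22.9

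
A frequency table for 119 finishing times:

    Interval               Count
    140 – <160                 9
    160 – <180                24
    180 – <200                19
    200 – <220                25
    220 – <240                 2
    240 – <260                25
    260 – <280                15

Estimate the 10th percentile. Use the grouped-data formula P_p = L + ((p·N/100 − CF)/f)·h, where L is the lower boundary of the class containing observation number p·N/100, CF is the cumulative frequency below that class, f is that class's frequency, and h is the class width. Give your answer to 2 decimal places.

N = 119; target position k = 10/100 · 119 = 11.9.
Cumulative frequencies: 9, 33, 52, 77, 79, 104, 119.
Observation 11.9 falls in the class 160 – <180.
L = 160, CF = 9, f = 24, h = 20.
P10 = 160 + ((11.9 − 9)/24)·20 = 160 + 2.41667 = 162.417.

162.42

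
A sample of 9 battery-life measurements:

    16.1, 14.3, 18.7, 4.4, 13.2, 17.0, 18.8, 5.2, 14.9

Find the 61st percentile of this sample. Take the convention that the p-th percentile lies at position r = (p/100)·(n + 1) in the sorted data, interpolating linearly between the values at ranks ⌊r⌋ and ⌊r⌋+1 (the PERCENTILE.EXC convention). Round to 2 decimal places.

16.19

Sorted: 4.4, 5.2, 13.2, 14.3, 14.9, 16.1, 17.0, 18.7, 18.8.
n = 9.
r = (61/100)·(9 + 1) = 6.1.
Rank 6 is 16.1 and rank 7 is 17.0.
Interpolate: 16.1 + 0.1·(17.0 − 16.1) = 16.1 + 0.1·0.9 = 16.19.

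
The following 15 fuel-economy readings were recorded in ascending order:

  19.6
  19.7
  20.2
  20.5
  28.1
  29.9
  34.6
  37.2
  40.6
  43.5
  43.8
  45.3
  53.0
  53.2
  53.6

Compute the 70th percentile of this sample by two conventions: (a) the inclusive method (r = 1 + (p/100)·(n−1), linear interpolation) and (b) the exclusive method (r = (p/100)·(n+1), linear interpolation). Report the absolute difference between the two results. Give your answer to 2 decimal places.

0.36

n = 15.
(a) r = 10.8; between ranks 10 (43.5) and 11 (43.8): 43.74.
(b) r = 11.2; between ranks 11 (43.8) and 12 (45.3): 44.1.
|43.74 − 44.1| = 0.36.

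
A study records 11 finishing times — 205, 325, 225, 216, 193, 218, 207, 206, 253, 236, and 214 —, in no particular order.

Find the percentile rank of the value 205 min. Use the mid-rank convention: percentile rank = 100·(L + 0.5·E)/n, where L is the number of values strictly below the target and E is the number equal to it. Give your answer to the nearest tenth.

Sorted: 193, 205, 206, 207, 214, 216, 218, 225, 236, 253, 325.
Count below 205: L = 1; count equal: E = 1; n = 11.
Percentile rank = 100·(1 + 0.5·1)/11 = 100·1.5/11 = 13.64.

13.6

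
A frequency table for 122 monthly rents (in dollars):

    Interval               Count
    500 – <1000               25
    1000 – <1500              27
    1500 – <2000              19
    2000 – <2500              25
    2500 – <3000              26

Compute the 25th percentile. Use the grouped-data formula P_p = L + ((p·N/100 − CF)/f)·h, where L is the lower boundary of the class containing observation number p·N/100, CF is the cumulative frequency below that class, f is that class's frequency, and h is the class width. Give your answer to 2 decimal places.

1101.85

N = 122; target position k = 25/100 · 122 = 30.5.
Cumulative frequencies: 25, 52, 71, 96, 122.
Observation 30.5 falls in the class 1000 – <1500.
L = 1000, CF = 25, f = 27, h = 500.
P25 = 1000 + ((30.5 − 25)/27)·500 = 1000 + 101.852 = 1101.85.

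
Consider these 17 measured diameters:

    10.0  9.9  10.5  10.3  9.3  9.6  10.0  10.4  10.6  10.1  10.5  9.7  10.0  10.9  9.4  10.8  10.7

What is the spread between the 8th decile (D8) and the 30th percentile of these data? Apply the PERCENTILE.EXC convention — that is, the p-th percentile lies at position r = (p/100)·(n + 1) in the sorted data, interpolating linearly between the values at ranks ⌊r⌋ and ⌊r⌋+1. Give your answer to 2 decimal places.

0.70

Sorted: 9.3, 9.4, 9.6, 9.7, 9.9, 10.0, 10.0, 10.0, 10.1, 10.3, 10.4, 10.5, 10.5, 10.6, 10.7, 10.8, 10.9.
n = 17.
P30: r = 5.4; ranks 5–6 are 9.9, 10.0; interpolating gives 9.94.
P80: r = 14.4; ranks 14–15 are 10.6, 10.7; interpolating gives 10.64.
Difference: 10.64 − 9.94 = 0.7.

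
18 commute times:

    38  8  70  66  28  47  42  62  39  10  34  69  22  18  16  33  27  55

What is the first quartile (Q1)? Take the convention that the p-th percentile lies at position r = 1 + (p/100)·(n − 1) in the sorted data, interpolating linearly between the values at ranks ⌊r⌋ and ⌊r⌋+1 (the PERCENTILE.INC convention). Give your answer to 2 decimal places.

Sorted: 8, 10, 16, 18, 22, 27, 28, 33, 34, 38, 39, 42, 47, 55, 62, 66, 69, 70.
n = 18.
r = 1 + (25/100)·(18 − 1) = 1 + 4.25 = 5.25.
Rank 5 is 22 and rank 6 is 27.
Interpolate: 22 + 0.25·(27 − 22) = 22 + 0.25·5 = 23.25.

23.25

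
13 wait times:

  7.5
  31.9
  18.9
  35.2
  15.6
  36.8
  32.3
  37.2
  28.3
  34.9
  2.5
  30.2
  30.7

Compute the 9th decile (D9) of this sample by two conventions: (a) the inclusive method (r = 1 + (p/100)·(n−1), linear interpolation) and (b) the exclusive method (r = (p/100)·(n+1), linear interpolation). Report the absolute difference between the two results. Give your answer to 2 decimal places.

0.56

Sorted: 2.5, 7.5, 15.6, 18.9, 28.3, 30.2, 30.7, 31.9, 32.3, 34.9, 35.2, 36.8, 37.2.
n = 13.
(a) r = 11.8; between ranks 11 (35.2) and 12 (36.8): 36.48.
(b) r = 12.6; between ranks 12 (36.8) and 13 (37.2): 37.04.
|36.48 − 37.04| = 0.56.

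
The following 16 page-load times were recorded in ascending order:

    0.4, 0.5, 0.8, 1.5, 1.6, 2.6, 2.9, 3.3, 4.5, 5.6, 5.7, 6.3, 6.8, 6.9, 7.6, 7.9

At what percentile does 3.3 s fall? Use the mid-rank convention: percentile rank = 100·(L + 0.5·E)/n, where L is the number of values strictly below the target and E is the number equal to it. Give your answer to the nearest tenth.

46.9

Count below 3.3: L = 7; count equal: E = 1; n = 16.
Percentile rank = 100·(7 + 0.5·1)/16 = 100·7.5/16 = 46.88.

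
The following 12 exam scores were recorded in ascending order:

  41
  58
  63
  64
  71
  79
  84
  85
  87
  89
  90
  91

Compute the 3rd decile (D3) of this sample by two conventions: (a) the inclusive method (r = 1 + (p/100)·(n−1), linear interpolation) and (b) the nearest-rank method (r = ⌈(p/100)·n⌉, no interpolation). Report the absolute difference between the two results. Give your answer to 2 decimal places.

2.10

n = 12.
(a) r = 4.3; between ranks 4 (64) and 5 (71): 66.1.
(b) the nearest-rank method: rank 4 → 64.
|66.1 − 64| = 2.1.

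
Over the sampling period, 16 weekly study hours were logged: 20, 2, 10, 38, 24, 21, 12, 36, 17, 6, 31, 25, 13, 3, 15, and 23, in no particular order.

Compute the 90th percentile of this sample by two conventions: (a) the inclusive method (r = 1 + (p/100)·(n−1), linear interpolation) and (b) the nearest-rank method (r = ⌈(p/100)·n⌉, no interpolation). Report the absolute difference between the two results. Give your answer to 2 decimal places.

Sorted: 2, 3, 6, 10, 12, 13, 15, 17, 20, 21, 23, 24, 25, 31, 36, 38.
n = 16.
(a) r = 14.5; between ranks 14 (31) and 15 (36): 33.5.
(b) the nearest-rank method: rank 15 → 36.
|33.5 − 36| = 2.5.

2.50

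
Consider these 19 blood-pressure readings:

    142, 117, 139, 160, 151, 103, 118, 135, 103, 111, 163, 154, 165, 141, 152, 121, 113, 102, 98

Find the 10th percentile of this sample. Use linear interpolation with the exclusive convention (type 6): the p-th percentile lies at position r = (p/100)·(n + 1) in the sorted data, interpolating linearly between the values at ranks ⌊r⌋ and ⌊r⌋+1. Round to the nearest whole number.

Sorted: 98, 102, 103, 103, 111, 113, 117, 118, 121, 135, 139, 141, 142, 151, 152, 154, 160, 163, 165.
n = 19.
r = (10/100)·(19 + 1) = 2.
r is an integer, so P10 is the value at rank 2: 102.

102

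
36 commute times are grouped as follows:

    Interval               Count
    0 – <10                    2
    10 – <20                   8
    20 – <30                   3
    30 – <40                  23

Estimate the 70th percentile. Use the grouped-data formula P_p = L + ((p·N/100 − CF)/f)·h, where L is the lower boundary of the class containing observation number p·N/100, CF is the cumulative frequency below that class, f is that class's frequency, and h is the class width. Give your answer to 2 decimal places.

35.30

N = 36; target position k = 70/100 · 36 = 25.2.
Cumulative frequencies: 2, 10, 13, 36.
Observation 25.2 falls in the class 30 – <40.
L = 30, CF = 13, f = 23, h = 10.
P70 = 30 + ((25.2 − 13)/23)·10 = 30 + 5.30435 = 35.3043.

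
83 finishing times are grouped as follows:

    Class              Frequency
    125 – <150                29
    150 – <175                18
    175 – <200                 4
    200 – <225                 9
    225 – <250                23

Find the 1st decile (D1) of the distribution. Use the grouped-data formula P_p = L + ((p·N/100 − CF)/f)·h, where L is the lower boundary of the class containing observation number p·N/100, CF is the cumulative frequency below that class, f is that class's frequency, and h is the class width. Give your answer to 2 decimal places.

132.16

N = 83; target position k = 10/100 · 83 = 8.3.
Cumulative frequencies: 29, 47, 51, 60, 83.
Observation 8.3 falls in the class 125 – <150.
L = 125, CF = 0, f = 29, h = 25.
P10 = 125 + ((8.3 − 0)/29)·25 = 125 + 7.15517 = 132.155.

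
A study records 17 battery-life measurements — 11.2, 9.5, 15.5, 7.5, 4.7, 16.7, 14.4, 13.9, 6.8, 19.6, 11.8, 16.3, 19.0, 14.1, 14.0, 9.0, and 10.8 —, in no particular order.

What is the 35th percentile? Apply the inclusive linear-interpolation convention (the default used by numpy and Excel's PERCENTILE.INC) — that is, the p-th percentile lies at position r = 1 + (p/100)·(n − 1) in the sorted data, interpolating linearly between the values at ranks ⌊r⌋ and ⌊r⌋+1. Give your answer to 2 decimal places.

Sorted: 4.7, 6.8, 7.5, 9.0, 9.5, 10.8, 11.2, 11.8, 13.9, 14.0, 14.1, 14.4, 15.5, 16.3, 16.7, 19.0, 19.6.
n = 17.
r = 1 + (35/100)·(17 − 1) = 1 + 5.6 = 6.6.
Rank 6 is 10.8 and rank 7 is 11.2.
Interpolate: 10.8 + 0.6·(11.2 − 10.8) = 10.8 + 0.6·0.4 = 11.04.

11.04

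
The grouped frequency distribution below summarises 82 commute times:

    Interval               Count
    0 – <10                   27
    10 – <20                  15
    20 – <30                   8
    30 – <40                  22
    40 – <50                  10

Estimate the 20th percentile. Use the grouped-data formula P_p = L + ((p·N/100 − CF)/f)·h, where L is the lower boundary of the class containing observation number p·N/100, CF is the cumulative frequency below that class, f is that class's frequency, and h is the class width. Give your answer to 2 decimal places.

N = 82; target position k = 20/100 · 82 = 16.4.
Cumulative frequencies: 27, 42, 50, 72, 82.
Observation 16.4 falls in the class 0 – <10.
L = 0, CF = 0, f = 27, h = 10.
P20 = 0 + ((16.4 − 0)/27)·10 = 0 + 6.07407 = 6.07407.

6.07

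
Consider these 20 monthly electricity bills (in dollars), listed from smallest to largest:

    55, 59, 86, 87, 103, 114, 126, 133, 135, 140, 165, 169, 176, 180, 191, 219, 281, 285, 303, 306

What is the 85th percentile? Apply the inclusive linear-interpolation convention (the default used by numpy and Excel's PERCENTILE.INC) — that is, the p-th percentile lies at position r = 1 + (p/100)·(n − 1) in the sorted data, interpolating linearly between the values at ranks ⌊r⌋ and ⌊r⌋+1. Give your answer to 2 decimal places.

281.60

n = 20.
r = 1 + (85/100)·(20 − 1) = 1 + 16.15 = 17.15.
Rank 17 is 281 and rank 18 is 285.
Interpolate: 281 + 0.15·(285 − 281) = 281 + 0.15·4 = 281.6.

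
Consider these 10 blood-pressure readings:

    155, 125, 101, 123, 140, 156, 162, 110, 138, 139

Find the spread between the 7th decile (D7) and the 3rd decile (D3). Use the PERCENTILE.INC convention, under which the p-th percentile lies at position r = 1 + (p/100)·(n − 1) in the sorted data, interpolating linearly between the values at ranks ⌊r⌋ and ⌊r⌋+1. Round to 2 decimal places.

20.10

Sorted: 101, 110, 123, 125, 138, 139, 140, 155, 156, 162.
n = 10.
P30: r = 3.7; ranks 3–4 are 123, 125; interpolating gives 124.4.
P70: r = 7.3; ranks 7–8 are 140, 155; interpolating gives 144.5.
Difference: 144.5 − 124.4 = 20.1.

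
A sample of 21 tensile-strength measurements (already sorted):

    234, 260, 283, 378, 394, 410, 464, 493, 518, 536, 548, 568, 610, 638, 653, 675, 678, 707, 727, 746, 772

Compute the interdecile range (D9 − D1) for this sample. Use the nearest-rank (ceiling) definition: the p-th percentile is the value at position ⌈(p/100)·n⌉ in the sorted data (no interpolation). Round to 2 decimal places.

444.00

n = 21.
P10: rank ⌈10/100·21⌉ = 3 → 283.
P90: rank ⌈90/100·21⌉ = 19 → 727.
Difference: 727 − 283 = 444.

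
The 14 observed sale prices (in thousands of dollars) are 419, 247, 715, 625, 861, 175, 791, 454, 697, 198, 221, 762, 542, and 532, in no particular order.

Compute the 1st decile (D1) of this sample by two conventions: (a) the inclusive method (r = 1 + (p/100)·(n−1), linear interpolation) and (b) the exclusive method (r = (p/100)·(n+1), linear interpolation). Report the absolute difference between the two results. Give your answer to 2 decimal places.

Sorted: 175, 198, 221, 247, 419, 454, 532, 542, 625, 697, 715, 762, 791, 861.
n = 14.
(a) r = 2.3; between ranks 2 (198) and 3 (221): 204.9.
(b) r = 1.5; between ranks 1 (175) and 2 (198): 186.5.
|204.9 − 186.5| = 18.4.

18.40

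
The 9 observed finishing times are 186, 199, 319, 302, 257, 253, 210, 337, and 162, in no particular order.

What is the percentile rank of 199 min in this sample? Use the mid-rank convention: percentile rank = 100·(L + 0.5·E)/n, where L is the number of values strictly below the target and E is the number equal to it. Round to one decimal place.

27.8

Sorted: 162, 186, 199, 210, 253, 257, 302, 319, 337.
Count below 199: L = 2; count equal: E = 1; n = 9.
Percentile rank = 100·(2 + 0.5·1)/9 = 100·2.5/9 = 27.78.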